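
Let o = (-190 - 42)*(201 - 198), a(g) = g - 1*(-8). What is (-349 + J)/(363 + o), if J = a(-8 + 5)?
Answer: 344/333 ≈ 1.0330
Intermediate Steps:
a(g) = 8 + g (a(g) = g + 8 = 8 + g)
J = 5 (J = 8 + (-8 + 5) = 8 - 3 = 5)
o = -696 (o = -232*3 = -696)
(-349 + J)/(363 + o) = (-349 + 5)/(363 - 696) = -344/(-333) = -344*(-1/333) = 344/333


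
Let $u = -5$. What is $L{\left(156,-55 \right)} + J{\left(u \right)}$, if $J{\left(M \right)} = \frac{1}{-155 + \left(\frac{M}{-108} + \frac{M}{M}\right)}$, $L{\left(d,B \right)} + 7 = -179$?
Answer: $- \frac{3092730}{16627} \approx -186.01$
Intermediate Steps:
$L{\left(d,B \right)} = -186$ ($L{\left(d,B \right)} = -7 - 179 = -186$)
$J{\left(M \right)} = \frac{1}{-154 - \frac{M}{108}}$ ($J{\left(M \right)} = \frac{1}{-155 + \left(M \left(- \frac{1}{108}\right) + 1\right)} = \frac{1}{-155 - \left(-1 + \frac{M}{108}\right)} = \frac{1}{-154 - \frac{M}{108}}$)
$L{\left(156,-55 \right)} + J{\left(u \right)} = -186 - \frac{108}{16632 - 5} = -186 - \frac{108}{16627} = - \frac{3092730}{16627}$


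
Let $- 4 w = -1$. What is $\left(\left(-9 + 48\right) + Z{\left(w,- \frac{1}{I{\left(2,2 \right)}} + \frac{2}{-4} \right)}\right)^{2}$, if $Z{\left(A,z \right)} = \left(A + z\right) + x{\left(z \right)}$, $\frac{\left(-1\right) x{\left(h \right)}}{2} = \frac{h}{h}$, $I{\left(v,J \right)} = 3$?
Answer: $\frac{190969}{144} \approx 1326.2$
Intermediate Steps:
$w = \frac{1}{4}$ ($w = \left(- \frac{1}{4}\right) \left(-1\right) = \frac{1}{4} \approx 0.25$)
$x{\left(h \right)} = -2$ ($x{\left(h \right)} = - 2 \frac{h}{h} = \left(-2\right) 1 = -2$)
$Z{\left(A,z \right)} = -2 + A + z$ ($Z{\left(A,z \right)} = \left(A + z\right) - 2 = -2 + A + z$)
$\left(\left(-9 + 48\right) + Z{\left(w,- \frac{1}{I{\left(2,2 \right)}} + \frac{2}{-4} \right)}\right)^{2} = \left(\left(-9 + 48\right) + \left(-2 + \frac{1}{4} + \left(- \frac{1}{3} + \frac{2}{-4}\right)\right)\right)^{2} = \left(39 + \left(-2 + \frac{1}{4} + \left(\left(-1\right) \frac{1}{3} + 2 \left(- \frac{1}{4}\right)\right)\right)\right)^{2} = \left(39 - \frac{31}{12}\right)^{2} = \left(\frac{437}{12}\right)^{2} = \frac{190969}{144}$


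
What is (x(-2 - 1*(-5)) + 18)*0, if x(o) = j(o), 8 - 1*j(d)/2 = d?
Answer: 0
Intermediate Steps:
j(d) = 16 - 2*d
x(o) = 16 - 2*o
(x(-2 - 1*(-5)) + 18)*0 = ((16 - 2*(-2 - 1*(-5))) + 18)*0 = ((16 - 2*(-2 + 5)) + 18)*0 = ((16 - 2*3) + 18)*0 = ((16 - 6) + 18)*0 = (10 + 18)*0 = 28*0 = 0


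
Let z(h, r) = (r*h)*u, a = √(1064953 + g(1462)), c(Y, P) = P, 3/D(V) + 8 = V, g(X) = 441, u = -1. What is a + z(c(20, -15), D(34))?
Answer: 45/26 + √1065394 ≈ 1033.9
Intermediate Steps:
D(V) = 3/(-8 + V)
a = √1065394 (a = √(1064953 + 441) = √1065394 ≈ 1032.2)
z(h, r) = -h*r (z(h, r) = (r*h)*(-1) = (h*r)*(-1) = -h*r)
a + z(c(20, -15), D(34)) = √1065394 - 1*(-15)*3/(-8 + 34) = √1065394 - 1*(-15)*3/26 = √1065394 + 45/26 = 45/26 + √1065394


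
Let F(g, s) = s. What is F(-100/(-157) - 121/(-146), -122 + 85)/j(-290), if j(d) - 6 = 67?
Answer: -37/73 ≈ -0.50685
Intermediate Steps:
j(d) = 73 (j(d) = 6 + 67 = 73)
F(-100/(-157) - 121/(-146), -122 + 85)/j(-290) = (-122 + 85)/73 = -37*1/73 = -37/73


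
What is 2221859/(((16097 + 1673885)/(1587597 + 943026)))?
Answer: 5622687488157/1689982 ≈ 3.3271e+6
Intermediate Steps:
2221859/(((16097 + 1673885)/(1587597 + 943026))) = 2221859/((1689982/2530623)) = 2221859/((1689982*(1/2530623))) = 2221859/(1689982/2530623) = 2221859*(2530623/1689982) = 5622687488157/1689982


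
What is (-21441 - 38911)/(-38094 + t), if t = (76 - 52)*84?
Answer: 30176/18039 ≈ 1.6728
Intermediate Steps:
t = 2016 (t = 24*84 = 2016)
(-21441 - 38911)/(-38094 + t) = (-21441 - 38911)/(-38094 + 2016) = -60352/(-36078) = -60352*(-1/36078) = 30176/18039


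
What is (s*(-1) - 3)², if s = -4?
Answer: 1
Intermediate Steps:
(s*(-1) - 3)² = (-4*(-1) - 3)² = (4 - 3)² = 1² = 1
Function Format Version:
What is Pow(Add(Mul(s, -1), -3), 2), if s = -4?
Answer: 1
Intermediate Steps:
Pow(Add(Mul(s, -1), -3), 2) = Pow(Add(Mul(-4, -1), -3), 2) = Pow(Add(4, -3), 2) = Pow(1, 2) = 1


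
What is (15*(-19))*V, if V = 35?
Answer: -9975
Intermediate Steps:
(15*(-19))*V = (15*(-19))*35 = -285*35 = -9975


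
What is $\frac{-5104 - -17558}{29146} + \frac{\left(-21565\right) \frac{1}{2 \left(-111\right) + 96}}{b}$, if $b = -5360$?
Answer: $\frac{59864615}{151415712} \approx 0.39537$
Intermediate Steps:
$\frac{-5104 - -17558}{29146} + \frac{\left(-21565\right) \frac{1}{2 \left(-111\right) + 96}}{b} = \frac{-5104 - -17558}{29146} + \frac{\left(-21565\right) \frac{1}{2 \left(-111\right) + 96}}{-5360} = \left(-5104 + 17558\right) \frac{1}{29146} + - \frac{21565}{-222 + 96} \left(- \frac{1}{5360}\right) = 12454 \cdot \frac{1}{29146} + - \frac{21565}{-126} \left(- \frac{1}{5360}\right) = \frac{479}{1121} + \left(-21565\right) \left(- \frac{1}{126}\right) \left(- \frac{1}{5360}\right) = \frac{479}{1121} + \frac{21565}{126} \left(- \frac{1}{5360}\right) = \frac{479}{1121} - \frac{4313}{135072} = \frac{59864615}{151415712}$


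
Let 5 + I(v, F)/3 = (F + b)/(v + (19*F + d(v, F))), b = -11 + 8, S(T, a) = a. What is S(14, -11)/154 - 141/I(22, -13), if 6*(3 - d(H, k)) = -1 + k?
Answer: 430375/45458 ≈ 9.4675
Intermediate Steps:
d(H, k) = 19/6 - k/6 (d(H, k) = 3 - (-1 + k)/6 = 3 + (1/6 - k/6) = 19/6 - k/6)
b = -3
I(v, F) = -15 + 3*(-3 + F)/(19/6 + v + 113*F/6) (I(v, F) = -15 + 3*((F - 3)/(v + (19*F + (19/6 - F/6)))) = -15 + 3*((-3 + F)/(v + (19/6 + 113*F/6))) = -15 + 3*((-3 + F)/(19/6 + v + 113*F/6)) = -15 + 3*(-3 + F)/(19/6 + v + 113*F/6))
S(14, -11)/154 - 141/I(22, -13) = -11/154 - 141*(19 + 6*22 + 113*(-13))/(3*(-113 - 559*(-13) - 30*22)) = -11*1/154 - 141*(19 + 132 - 1469)/(3*(-113 + 7267 - 660)) = -1/14 - 141/(3*6494/(-1318)) = -1/14 - 141/(3*(-1/1318)*6494) = -1/14 - 141/(-9741/659) = -1/14 - 141*(-659/9741) = -1/14 + 30973/3247 = 430375/45458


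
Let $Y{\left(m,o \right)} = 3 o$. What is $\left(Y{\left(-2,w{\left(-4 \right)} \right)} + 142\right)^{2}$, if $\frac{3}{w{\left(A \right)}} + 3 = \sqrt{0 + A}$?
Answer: $\frac{3308437}{169} - \frac{65484 i}{169} \approx 19577.0 - 387.48 i$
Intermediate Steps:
$w{\left(A \right)} = \frac{3}{-3 + \sqrt{A}}$ ($w{\left(A \right)} = \frac{3}{-3 + \sqrt{0 + A}} = \frac{3}{-3 + \sqrt{A}}$)
$\left(Y{\left(-2,w{\left(-4 \right)} \right)} + 142\right)^{2} = \left(3 \frac{3}{-3 + \sqrt{-4}} + 142\right)^{2} = \left(3 \frac{3}{-3 + 2 i} + 142\right)^{2} = \left(3 \cdot 3 \frac{-3 - 2 i}{13} + 142\right)^{2} = \left(3 \frac{3 \left(-3 - 2 i\right)}{13} + 142\right)^{2} = \left(\frac{9 \left(-3 - 2 i\right)}{13} + 142\right)^{2} = \left(142 + \frac{9 \left(-3 - 2 i\right)}{13}\right)^{2}$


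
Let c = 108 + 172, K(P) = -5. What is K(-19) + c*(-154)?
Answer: -43125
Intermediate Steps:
c = 280
K(-19) + c*(-154) = -5 + 280*(-154) = -5 - 43120 = -43125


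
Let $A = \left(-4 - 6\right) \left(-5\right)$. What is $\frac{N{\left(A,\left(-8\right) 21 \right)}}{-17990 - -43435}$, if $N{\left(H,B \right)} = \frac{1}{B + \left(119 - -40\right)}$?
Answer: $- \frac{1}{229005} \approx -4.3667 \cdot 10^{-6}$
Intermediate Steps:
$A = 50$ ($A = \left(-10\right) \left(-5\right) = 50$)
$N{\left(H,B \right)} = \frac{1}{159 + B}$ ($N{\left(H,B \right)} = \frac{1}{B + \left(119 + 40\right)} = \frac{1}{B + 159} = \frac{1}{159 + B}$)
$\frac{N{\left(A,\left(-8\right) 21 \right)}}{-17990 - -43435} = \frac{1}{\left(159 - 168\right) \left(-17990 - -43435\right)} = \frac{1}{\left(159 - 168\right) \left(-17990 + 43435\right)} = \frac{1}{\left(-9\right) 25445} = \left(- \frac{1}{9}\right) \frac{1}{25445} = - \frac{1}{229005}$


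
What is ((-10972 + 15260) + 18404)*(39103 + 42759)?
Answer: 1857612504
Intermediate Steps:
((-10972 + 15260) + 18404)*(39103 + 42759) = (4288 + 18404)*81862 = 22692*81862 = 1857612504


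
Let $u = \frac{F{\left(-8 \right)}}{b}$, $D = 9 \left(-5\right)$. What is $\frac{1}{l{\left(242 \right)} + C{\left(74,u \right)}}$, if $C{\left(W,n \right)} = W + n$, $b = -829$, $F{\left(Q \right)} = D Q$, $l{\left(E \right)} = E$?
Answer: $\frac{829}{261604} \approx 0.0031689$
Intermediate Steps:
$D = -45$
$F{\left(Q \right)} = - 45 Q$
$u = - \frac{360}{829}$ ($u = \frac{\left(-45\right) \left(-8\right)}{-829} = 360 \left(- \frac{1}{829}\right) = - \frac{360}{829} \approx -0.43426$)
$\frac{1}{l{\left(242 \right)} + C{\left(74,u \right)}} = \frac{1}{242 + \left(74 - \frac{360}{829}\right)} = \frac{1}{242 + \frac{60986}{829}} = \frac{1}{\frac{261604}{829}} = \frac{829}{261604}$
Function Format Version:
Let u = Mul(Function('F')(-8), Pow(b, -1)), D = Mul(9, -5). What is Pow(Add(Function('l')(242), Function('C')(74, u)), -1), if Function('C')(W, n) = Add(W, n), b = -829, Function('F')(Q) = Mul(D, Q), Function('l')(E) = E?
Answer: Rational(829, 261604) ≈ 0.0031689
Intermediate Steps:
D = -45
Function('F')(Q) = Mul(-45, Q)
u = Rational(-360, 829) (u = Mul(Mul(-45, -8), Pow(-829, -1)) = Mul(360, Rational(-1, 829)) = Rational(-360, 829) ≈ -0.43426)
Pow(Add(Function('l')(242), Function('C')(74, u)), -1) = Pow(Add(242, Add(74, Rational(-360, 829))), -1) = Pow(Add(242, Rational(60986, 829)), -1) = Pow(Rational(261604, 829), -1) = Rational(829, 261604)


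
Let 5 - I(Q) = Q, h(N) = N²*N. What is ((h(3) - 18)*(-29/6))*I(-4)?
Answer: -783/2 ≈ -391.50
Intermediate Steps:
h(N) = N³
I(Q) = 5 - Q
((h(3) - 18)*(-29/6))*I(-4) = ((3³ - 18)*(-29/6))*(5 - 1*(-4)) = ((27 - 18)*(-29*⅙))*(5 + 4) = (9*(-29/6))*9 = -87/2*9 = -783/2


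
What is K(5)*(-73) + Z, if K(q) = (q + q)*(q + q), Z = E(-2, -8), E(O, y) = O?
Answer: -7302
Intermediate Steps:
Z = -2
K(q) = 4*q² (K(q) = (2*q)*(2*q) = 4*q²)
K(5)*(-73) + Z = (4*5²)*(-73) - 2 = (4*25)*(-73) - 2 = 100*(-73) - 2 = -7300 - 2 = -7302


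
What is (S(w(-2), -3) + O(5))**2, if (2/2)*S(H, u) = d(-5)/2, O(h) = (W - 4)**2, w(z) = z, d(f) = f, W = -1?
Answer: 2025/4 ≈ 506.25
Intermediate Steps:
O(h) = 25 (O(h) = (-1 - 4)**2 = (-5)**2 = 25)
S(H, u) = -5/2
(S(w(-2), -3) + O(5))**2 = (-5/2 + 25)**2 = (45/2)**2 = 2025/4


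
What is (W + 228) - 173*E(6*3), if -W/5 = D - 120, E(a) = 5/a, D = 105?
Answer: 4589/18 ≈ 254.94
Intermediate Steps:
W = 75 (W = -5*(105 - 120) = -5*(-15) = 75)
(W + 228) - 173*E(6*3) = (75 + 228) - 865/(6*3) = 303 - 865/18 = 4589/18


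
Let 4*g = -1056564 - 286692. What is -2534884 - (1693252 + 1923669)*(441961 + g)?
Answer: -383927848271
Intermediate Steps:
g = -335814 (g = (-1056564 - 286692)/4 = (¼)*(-1343256) = -335814)
-2534884 - (1693252 + 1923669)*(441961 + g) = -2534884 - (1693252 + 1923669)*(441961 - 335814) = -2534884 - 3616921*106147 = -2534884 - 1*383925313387 = -2534884 - 383925313387 = -383927848271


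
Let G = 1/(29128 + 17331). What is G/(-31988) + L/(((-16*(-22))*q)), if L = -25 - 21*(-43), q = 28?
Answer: 302602635/3396869696 ≈ 0.089083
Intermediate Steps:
L = 878 (L = -25 + 903 = 878)
G = 1/46459 ≈ 2.1524e-5
G/(-31988) + L/(((-16*(-22))*q)) = (1/46459)/(-31988) + 878/((-16*(-22)*28)) = (1/46459)*(-1/31988) + 878/((352*28)) = -1/1486130492 + 878/9856 = -1/1486130492 + 878*(1/9856) = -1/1486130492 + 439/4928 = 302602635/3396869696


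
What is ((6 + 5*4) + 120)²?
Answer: 21316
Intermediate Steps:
((6 + 5*4) + 120)² = ((6 + 20) + 120)² = (26 + 120)² = 146² = 21316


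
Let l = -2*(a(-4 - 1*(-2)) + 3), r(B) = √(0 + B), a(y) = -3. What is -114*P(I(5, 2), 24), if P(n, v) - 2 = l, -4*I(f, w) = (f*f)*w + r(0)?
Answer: -228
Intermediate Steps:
r(B) = √B
I(f, w) = -w*f²/4 (I(f, w) = -((f*f)*w + √0)/4 = -(f²*w + 0)/4 = -(w*f² + 0)/4 = -w*f²/4)
l = 0 (l = -2*(-3 + 3) = -2*0 = 0)
P(n, v) = 2 (P(n, v) = 2 + 0 = 2)
-114*P(I(5, 2), 24) = -114*2 = -228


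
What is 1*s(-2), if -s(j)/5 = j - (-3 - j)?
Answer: 5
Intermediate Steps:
s(j) = -15 - 10*j (s(j) = -5*(j - (-3 - j)) = -5*(j + (3 + j)) = -5*(3 + 2*j) = -15 - 10*j)
1*s(-2) = 1*(-15 - 10*(-2)) = 1*(-15 + 20) = 1*5 = 5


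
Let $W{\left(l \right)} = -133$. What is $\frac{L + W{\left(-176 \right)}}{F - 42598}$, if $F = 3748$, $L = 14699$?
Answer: $- \frac{7283}{19425} \approx -0.37493$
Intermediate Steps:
$\frac{L + W{\left(-176 \right)}}{F - 42598} = \frac{14699 - 133}{3748 - 42598} = \frac{14566}{-38850} = 14566 \left(- \frac{1}{38850}\right) = - \frac{7283}{19425}$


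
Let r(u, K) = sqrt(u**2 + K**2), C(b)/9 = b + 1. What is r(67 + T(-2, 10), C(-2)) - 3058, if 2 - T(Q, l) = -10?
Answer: -3058 + sqrt(6322) ≈ -2978.5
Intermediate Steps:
T(Q, l) = 12 (T(Q, l) = 2 - 1*(-10) = 2 + 10 = 12)
C(b) = 9 + 9*b (C(b) = 9*(b + 1) = 9*(1 + b) = 9 + 9*b)
r(u, K) = sqrt(K**2 + u**2)
r(67 + T(-2, 10), C(-2)) - 3058 = sqrt((9 + 9*(-2))**2 + (67 + 12)**2) - 3058 = sqrt((9 - 18)**2 + 79**2) - 3058 = sqrt((-9)**2 + 6241) - 3058 = sqrt(81 + 6241) - 3058 = sqrt(6322) - 3058 = -3058 + sqrt(6322)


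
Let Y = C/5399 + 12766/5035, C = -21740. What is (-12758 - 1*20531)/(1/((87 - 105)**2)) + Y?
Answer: -293196392064006/27183965 ≈ -1.0786e+7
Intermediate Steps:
Y = -40537266/27183965 (Y = -21740/5399 + 12766/5035 = -40537266/27183965 ≈ -1.4912)
(-12758 - 1*20531)/(1/((87 - 105)**2)) + Y = (-12758 - 1*20531)/(1/((87 - 105)**2)) - 40537266/27183965 = (-12758 - 20531)/(1/((-18)**2)) - 40537266/27183965 = -33289/(1/324) - 40537266/27183965 = -33289/1/324 - 40537266/27183965 = -33289*324 - 40537266/27183965 = -10785636 - 40537266/27183965 = -293196392064006/27183965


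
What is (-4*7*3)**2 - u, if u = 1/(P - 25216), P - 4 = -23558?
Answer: 344121121/48770 ≈ 7056.0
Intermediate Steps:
P = -23554 (P = 4 - 23558 = -23554)
u = -1/48770 (u = 1/(-23554 - 25216) = 1/(-48770) = -1/48770 ≈ -2.0504e-5)
(-4*7*3)**2 - u = (-4*7*3)**2 - 1*(-1/48770) = (-28*3)**2 + 1/48770 = (-84)**2 + 1/48770 = 7056 + 1/48770 = 344121121/48770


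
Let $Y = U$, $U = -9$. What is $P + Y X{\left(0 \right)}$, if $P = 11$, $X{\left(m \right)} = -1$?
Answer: $20$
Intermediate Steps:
$Y = -9$
$P + Y X{\left(0 \right)} = 11 - -9 = 11 + 9 = 20$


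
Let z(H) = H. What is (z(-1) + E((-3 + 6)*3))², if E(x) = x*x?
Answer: 6400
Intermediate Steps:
E(x) = x²
(z(-1) + E((-3 + 6)*3))² = (-1 + ((-3 + 6)*3)²)² = (-1 + (3*3)²)² = (-1 + 9²)² = (-1 + 81)² = 80² = 6400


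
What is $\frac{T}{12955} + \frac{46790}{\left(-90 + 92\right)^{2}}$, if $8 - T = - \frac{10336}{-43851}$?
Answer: $\frac{13290459329419}{1136179410} \approx 11698.0$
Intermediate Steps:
$T = \frac{340472}{43851}$ ($T = 8 - - \frac{10336}{-43851} = 8 - \left(-10336\right) \left(- \frac{1}{43851}\right) = 8 - \frac{10336}{43851} = \frac{340472}{43851} \approx 7.7643$)
$\frac{T}{12955} + \frac{46790}{\left(-90 + 92\right)^{2}} = \frac{340472}{43851 \cdot 12955} + \frac{46790}{\left(-90 + 92\right)^{2}} = \frac{340472}{43851} \cdot \frac{1}{12955} + \frac{46790}{2^{2}} = \frac{340472}{568089705} + \frac{46790}{4} = \frac{340472}{568089705} + 46790 \cdot \frac{1}{4} = \frac{340472}{568089705} + \frac{23395}{2} = \frac{13290459329419}{1136179410}$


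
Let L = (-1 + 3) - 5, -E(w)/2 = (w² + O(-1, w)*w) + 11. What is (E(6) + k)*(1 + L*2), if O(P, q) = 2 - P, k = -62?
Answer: 960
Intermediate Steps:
E(w) = -22 - 6*w - 2*w² (E(w) = -2*((w² + (2 - 1*(-1))*w) + 11) = -2*((w² + (2 + 1)*w) + 11) = -2*((w² + 3*w) + 11) = -2*(11 + w² + 3*w) = -22 - 6*w - 2*w²)
L = -3 (L = 2 - 5 = -3)
(E(6) + k)*(1 + L*2) = ((-22 - 6*6 - 2*6²) - 62)*(1 - 3*2) = ((-22 - 36 - 2*36) - 62)*(1 - 6) = ((-22 - 36 - 72) - 62)*(-5) = (-130 - 62)*(-5) = -192*(-5) = 960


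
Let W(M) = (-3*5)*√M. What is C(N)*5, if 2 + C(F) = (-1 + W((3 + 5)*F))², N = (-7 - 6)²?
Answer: 1520995 + 3900*√2 ≈ 1.5265e+6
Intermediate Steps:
N = 169 (N = (-13)² = 169)
W(M) = -15*√M
C(F) = -2 + (-1 - 30*√2*√F)² (C(F) = -2 + (-1 - 15*√F*√(3 + 5))² = -2 + (-1 - 15*2*√2*√F)² = -2 + (-1 - 30*√2*√F)²)
C(N)*5 = (-2 + (1 + 30*√2*√169)²)*5 = (-2 + (1 + 30*√2*13)²)*5 = (-2 + (1 + 390*√2)²)*5 = -10 + 5*(1 + 390*√2)²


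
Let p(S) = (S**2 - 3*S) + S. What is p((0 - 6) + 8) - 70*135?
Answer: -9450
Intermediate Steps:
p(S) = S**2 - 2*S
p((0 - 6) + 8) - 70*135 = ((0 - 6) + 8)*(-2 + ((0 - 6) + 8)) - 70*135 = (-6 + 8)*(-2 + (-6 + 8)) - 9450 = 2*(-2 + 2) - 9450 = 2*0 - 9450 = 0 - 9450 = -9450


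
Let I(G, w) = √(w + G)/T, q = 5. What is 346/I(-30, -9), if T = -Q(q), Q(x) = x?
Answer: 1730*I*√39/39 ≈ 277.02*I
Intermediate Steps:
T = -5 (T = -1*5 = -5)
I(G, w) = -√(G + w)/5 (I(G, w) = √(w + G)/(-5) = √(G + w)*(-⅕) = -√(G + w)/5)
346/I(-30, -9) = 346/((-√(-30 - 9)/5)) = 346/((-I*√39/5)) = 346*(5*I*√39/39) = 1730*I*√39/39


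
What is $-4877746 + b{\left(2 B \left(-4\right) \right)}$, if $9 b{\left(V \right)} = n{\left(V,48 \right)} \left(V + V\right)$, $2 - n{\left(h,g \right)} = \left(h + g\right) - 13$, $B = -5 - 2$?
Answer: $- \frac{43909682}{9} \approx -4.8789 \cdot 10^{6}$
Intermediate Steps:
$B = -7$ ($B = -5 - 2 = -7$)
$n{\left(h,g \right)} = 15 - g - h$ ($n{\left(h,g \right)} = 2 - \left(\left(h + g\right) - 13\right) = 2 - \left(\left(g + h\right) - 13\right) = 2 - \left(-13 + g + h\right) = 15 - g - h$)
$b{\left(V \right)} = \frac{2 V \left(-33 - V\right)}{9}$ ($b{\left(V \right)} = \frac{\left(15 - 48 - V\right) \left(V + V\right)}{9} = \frac{\left(15 - 48 - V\right) 2 V}{9} = \frac{\left(-33 - V\right) 2 V}{9} = \frac{2 V \left(-33 - V\right)}{9}$)
$-4877746 + b{\left(2 B \left(-4\right) \right)} = -4877746 - \frac{2 \cdot 2 \left(-7\right) \left(-4\right) \left(33 + 2 \left(-7\right) \left(-4\right)\right)}{9} = -4877746 - \frac{2 \left(\left(-14\right) \left(-4\right)\right) \left(33 - -56\right)}{9} = -4877746 - \frac{112 \left(33 + 56\right)}{9} = -4877746 - \frac{112}{9} \cdot 89 = -4877746 - \frac{9968}{9} = - \frac{43909682}{9}$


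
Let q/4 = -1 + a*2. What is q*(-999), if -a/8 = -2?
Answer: -123876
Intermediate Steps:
a = 16 (a = -8*(-2) = 16)
q = 124 (q = 4*(-1 + 16*2) = 4*(-1 + 32) = 4*31 = 124)
q*(-999) = 124*(-999) = -123876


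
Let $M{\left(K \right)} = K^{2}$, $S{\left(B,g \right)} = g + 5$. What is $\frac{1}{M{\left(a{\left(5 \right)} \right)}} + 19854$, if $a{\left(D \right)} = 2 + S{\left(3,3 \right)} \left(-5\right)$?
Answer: $\frac{28669177}{1444} \approx 19854.0$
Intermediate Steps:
$S{\left(B,g \right)} = 5 + g$
$a{\left(D \right)} = -38$ ($a{\left(D \right)} = 2 + \left(5 + 3\right) \left(-5\right) = 2 + 8 \left(-5\right) = 2 - 40 = -38$)
$\frac{1}{M{\left(a{\left(5 \right)} \right)}} + 19854 = \frac{1}{\left(-38\right)^{2}} + 19854 = \frac{1}{1444} + 19854 = \frac{28669177}{1444}$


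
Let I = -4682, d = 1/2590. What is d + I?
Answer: -12126379/2590 ≈ -4682.0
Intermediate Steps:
d = 1/2590 ≈ 0.00038610
d + I = 1/2590 - 4682 = -12126379/2590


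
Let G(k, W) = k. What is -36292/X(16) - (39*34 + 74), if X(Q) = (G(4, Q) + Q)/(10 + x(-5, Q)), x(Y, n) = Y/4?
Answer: -69111/4 ≈ -17278.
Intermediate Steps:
x(Y, n) = Y/4 (x(Y, n) = Y*(¼) = Y/4)
X(Q) = 16/35 + 4*Q/35 (X(Q) = (4 + Q)/(10 + (¼)*(-5)) = (4 + Q)/(10 - 5/4) = (4 + Q)/(35/4) = (4 + Q)*(4/35) = 16/35 + 4*Q/35)
-36292/X(16) - (39*34 + 74) = -36292/(16/35 + (4/35)*16) - (39*34 + 74) = -36292/(16/35 + 64/35) - (1326 + 74) = -36292/16/7 - 1*1400 = -36292*7/16 - 1400 = -63511/4 - 1400 = -69111/4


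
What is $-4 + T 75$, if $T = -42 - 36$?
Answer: $-5854$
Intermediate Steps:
$T = -78$
$-4 + T 75 = -4 - 5850 = -5854$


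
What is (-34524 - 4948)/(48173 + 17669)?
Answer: -19736/32921 ≈ -0.59950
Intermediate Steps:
(-34524 - 4948)/(48173 + 17669) = -39472/65842 = -39472*1/65842 = -19736/32921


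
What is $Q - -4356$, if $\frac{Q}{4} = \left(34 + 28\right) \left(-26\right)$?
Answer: $-2092$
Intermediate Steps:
$Q = -6448$ ($Q = 4 \left(34 + 28\right) \left(-26\right) = 4 \cdot 62 \left(-26\right) = 4 \left(-1612\right) = -6448$)
$Q - -4356 = -6448 - -4356 = -6448 + 4356 = -2092$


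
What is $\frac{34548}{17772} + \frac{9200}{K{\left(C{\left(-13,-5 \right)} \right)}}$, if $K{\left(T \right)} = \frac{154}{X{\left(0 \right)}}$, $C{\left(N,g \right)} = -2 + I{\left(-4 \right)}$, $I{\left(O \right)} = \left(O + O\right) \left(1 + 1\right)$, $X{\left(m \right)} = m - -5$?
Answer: $\frac{34284683}{114037} \approx 300.65$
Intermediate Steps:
$X{\left(m \right)} = 5 + m$ ($X{\left(m \right)} = m + 5 = 5 + m$)
$I{\left(O \right)} = 4 O$ ($I{\left(O \right)} = 2 O 2 = 4 O$)
$C{\left(N,g \right)} = -18$ ($C{\left(N,g \right)} = -2 + 4 \left(-4\right) = -2 - 16 = -18$)
$K{\left(T \right)} = \frac{154}{5}$ ($K{\left(T \right)} = \frac{154}{5 + 0} = \frac{154}{5}$)
$\frac{34548}{17772} + \frac{9200}{K{\left(C{\left(-13,-5 \right)} \right)}} = \frac{34548}{17772} + \frac{9200}{\frac{154}{5}} = 34548 \cdot \frac{1}{17772} + 9200 \cdot \frac{5}{154} = \frac{2879}{1481} + \frac{23000}{77} = \frac{34284683}{114037}$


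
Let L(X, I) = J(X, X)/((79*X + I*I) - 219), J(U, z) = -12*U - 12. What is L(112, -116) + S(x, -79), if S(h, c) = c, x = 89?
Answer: -1746071/22085 ≈ -79.061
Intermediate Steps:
J(U, z) = -12 - 12*U
L(X, I) = (-12 - 12*X)/(-219 + I² + 79*X) (L(X, I) = (-12 - 12*X)/((79*X + I*I) - 219) = (-12 - 12*X)/((79*X + I²) - 219) = (-12 - 12*X)/((I² + 79*X) - 219) = (-12 - 12*X)/(-219 + I² + 79*X))
L(112, -116) + S(x, -79) = 12*(-1 - 1*112)/(-219 + (-116)² + 79*112) - 79 = 12*(-1 - 112)/(-219 + 13456 + 8848) - 79 = 12*(-113)/22085 - 79 = 12*(1/22085)*(-113) - 79 = -1356/22085 - 79 = -1746071/22085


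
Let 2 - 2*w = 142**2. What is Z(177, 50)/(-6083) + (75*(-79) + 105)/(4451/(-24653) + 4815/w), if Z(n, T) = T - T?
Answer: 723213258630/81787363 ≈ 8842.6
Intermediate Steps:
w = -10081 (w = 1 - 1/2*142**2 = 1 - 1/2*20164 = 1 - 10082 = -10081)
Z(n, T) = 0
Z(177, 50)/(-6083) + (75*(-79) + 105)/(4451/(-24653) + 4815/w) = 0/(-6083) + (75*(-79) + 105)/(4451/(-24653) + 4815/(-10081)) = 0*(-1/6083) + (-5925 + 105)/(4451*(-1/24653) + 4815*(-1/10081)) = 0 - 5820/(-4451/24653 - 4815/10081) = 0 - 5820/(-163574726/248526893) = 0 - 5820*(-248526893/163574726) = 0 + 723213258630/81787363 = 723213258630/81787363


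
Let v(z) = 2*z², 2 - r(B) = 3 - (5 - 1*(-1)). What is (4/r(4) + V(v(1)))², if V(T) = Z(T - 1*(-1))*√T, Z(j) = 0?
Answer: 16/25 ≈ 0.64000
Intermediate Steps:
r(B) = 5 (r(B) = 2 - (3 - (5 - 1*(-1))) = 2 - (3 - (5 + 1)) = 2 - (3 - 1*6) = 2 - (3 - 6) = 2 - 1*(-3) = 2 + 3 = 5)
V(T) = 0 (V(T) = 0*√T = 0)
(4/r(4) + V(v(1)))² = (4/5 + 0)² = (4*(⅕) + 0)² = (⅘ + 0)² = (⅘)² = 16/25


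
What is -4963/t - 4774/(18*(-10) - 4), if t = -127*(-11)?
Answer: 2878043/128524 ≈ 22.393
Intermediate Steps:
t = 1397
-4963/t - 4774/(18*(-10) - 4) = -4963/1397 - 4774/(18*(-10) - 4) = -4963*1/1397 - 4774/(-180 - 4) = -4963/1397 - 4774/(-184) = -4963/1397 - 4774*(-1/184) = -4963/1397 + 2387/92 = 2878043/128524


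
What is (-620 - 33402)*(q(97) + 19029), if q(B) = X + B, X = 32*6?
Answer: -657236996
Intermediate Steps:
X = 192
q(B) = 192 + B
(-620 - 33402)*(q(97) + 19029) = (-620 - 33402)*((192 + 97) + 19029) = -34022*(289 + 19029) = -34022*19318 = -657236996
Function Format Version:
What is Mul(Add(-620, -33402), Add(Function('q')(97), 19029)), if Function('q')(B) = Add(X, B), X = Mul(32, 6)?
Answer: -657236996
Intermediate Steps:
X = 192
Function('q')(B) = Add(192, B)
Mul(Add(-620, -33402), Add(Function('q')(97), 19029)) = Mul(Add(-620, -33402), Add(Add(192, 97), 19029)) = Mul(-34022, Add(289, 19029)) = Mul(-34022, 19318) = -657236996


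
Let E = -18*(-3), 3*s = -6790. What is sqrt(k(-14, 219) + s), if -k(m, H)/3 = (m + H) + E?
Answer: I*sqrt(27363)/3 ≈ 55.139*I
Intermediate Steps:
s = -6790/3 (s = (1/3)*(-6790) = -6790/3 ≈ -2263.3)
E = 54
k(m, H) = -162 - 3*H - 3*m (k(m, H) = -3*((m + H) + 54) = -3*((H + m) + 54) = -3*(54 + H + m) = -162 - 3*H - 3*m)
sqrt(k(-14, 219) + s) = sqrt((-162 - 3*219 - 3*(-14)) - 6790/3) = sqrt((-162 - 657 + 42) - 6790/3) = sqrt(-777 - 6790/3) = sqrt(-9121/3) = I*sqrt(27363)/3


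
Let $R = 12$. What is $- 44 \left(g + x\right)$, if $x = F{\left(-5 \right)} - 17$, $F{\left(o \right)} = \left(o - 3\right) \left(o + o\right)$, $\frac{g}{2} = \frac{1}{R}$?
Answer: $- \frac{8338}{3} \approx -2779.3$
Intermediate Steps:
$g = \frac{1}{6}$ ($g = \frac{2}{12} = 2 \cdot \frac{1}{12} = \frac{1}{6} \approx 0.16667$)
$F{\left(o \right)} = 2 o \left(-3 + o\right)$ ($F{\left(o \right)} = \left(-3 + o\right) 2 o = 2 o \left(-3 + o\right)$)
$x = 63$ ($x = 2 \left(-5\right) \left(-3 - 5\right) - 17 = 2 \left(-5\right) \left(-8\right) - 17 = 80 - 17 = 63$)
$- 44 \left(g + x\right) = - 44 \left(\frac{1}{6} + 63\right) = \left(-44\right) \frac{379}{6} = - \frac{8338}{3}$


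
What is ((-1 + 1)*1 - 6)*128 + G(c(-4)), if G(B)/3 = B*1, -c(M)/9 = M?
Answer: -660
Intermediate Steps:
c(M) = -9*M
G(B) = 3*B (G(B) = 3*(B*1) = 3*B)
((-1 + 1)*1 - 6)*128 + G(c(-4)) = ((-1 + 1)*1 - 6)*128 + 3*(-9*(-4)) = (0*1 - 6)*128 + 3*36 = (0 - 6)*128 + 108 = -6*128 + 108 = -768 + 108 = -660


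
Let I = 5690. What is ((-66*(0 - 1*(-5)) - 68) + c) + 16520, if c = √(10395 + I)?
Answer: 16122 + √16085 ≈ 16249.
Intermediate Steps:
c = √16085 (c = √(10395 + 5690) = √16085 ≈ 126.83)
((-66*(0 - 1*(-5)) - 68) + c) + 16520 = ((-66*(0 - 1*(-5)) - 68) + √16085) + 16520 = ((-66*(0 + 5) - 68) + √16085) + 16520 = ((-66*5 - 68) + √16085) + 16520 = ((-330 - 68) + √16085) + 16520 = (-398 + √16085) + 16520 = 16122 + √16085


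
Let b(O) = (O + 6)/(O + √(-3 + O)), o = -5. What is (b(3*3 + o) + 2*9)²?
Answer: 400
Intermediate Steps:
b(O) = (6 + O)/(O + √(-3 + O))
(b(3*3 + o) + 2*9)² = ((6 + (3*3 - 5))/((3*3 - 5) + √(-3 + (3*3 - 5))) + 2*9)² = ((6 + (9 - 5))/((9 - 5) + √(-3 + (9 - 5))) + 18)² = ((6 + 4)/(4 + √(-3 + 4)) + 18)² = (10/(4 + √1) + 18)² = (10/(4 + 1) + 18)² = (10/5 + 18)² = ((⅕)*10 + 18)² = (2 + 18)² = 20² = 400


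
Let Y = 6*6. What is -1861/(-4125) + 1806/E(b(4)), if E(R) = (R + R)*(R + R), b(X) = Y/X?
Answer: 447373/74250 ≈ 6.0252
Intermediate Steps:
Y = 36
b(X) = 36/X
E(R) = 4*R**2 (E(R) = (2*R)*(2*R) = 4*R**2)
-1861/(-4125) + 1806/E(b(4)) = -1861/(-4125) + 1806/((4*(36/4)**2)) = -1861*(-1/4125) + 1806/((4*(36*(1/4))**2)) = 1861/4125 + 1806/((4*9**2)) = 1861/4125 + 1806/((4*81)) = 1861/4125 + 1806/324 = 1861/4125 + 1806*(1/324) = 1861/4125 + 301/54 = 447373/74250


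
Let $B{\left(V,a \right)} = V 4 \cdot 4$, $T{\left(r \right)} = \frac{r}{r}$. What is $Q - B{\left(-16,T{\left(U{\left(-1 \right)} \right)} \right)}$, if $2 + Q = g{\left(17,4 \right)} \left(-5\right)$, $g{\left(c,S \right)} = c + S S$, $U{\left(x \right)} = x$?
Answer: $89$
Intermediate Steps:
$T{\left(r \right)} = 1$
$g{\left(c,S \right)} = c + S^{2}$
$B{\left(V,a \right)} = 16 V$ ($B{\left(V,a \right)} = 4 V 4 = 16 V$)
$Q = -167$ ($Q = -2 + \left(17 + 4^{2}\right) \left(-5\right) = -2 + \left(17 + 16\right) \left(-5\right) = -2 + 33 \left(-5\right) = -2 - 165 = -167$)
$Q - B{\left(-16,T{\left(U{\left(-1 \right)} \right)} \right)} = -167 - 16 \left(-16\right) = -167 - -256 = -167 + 256 = 89$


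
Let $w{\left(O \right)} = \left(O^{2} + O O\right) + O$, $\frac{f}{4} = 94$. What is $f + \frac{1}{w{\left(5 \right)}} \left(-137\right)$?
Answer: $\frac{20543}{55} \approx 373.51$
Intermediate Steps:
$f = 376$ ($f = 4 \cdot 94 = 376$)
$w{\left(O \right)} = O + 2 O^{2}$ ($w{\left(O \right)} = \left(O^{2} + O^{2}\right) + O = 2 O^{2} + O = O + 2 O^{2}$)
$f + \frac{1}{w{\left(5 \right)}} \left(-137\right) = 376 + \frac{1}{5 \left(1 + 2 \cdot 5\right)} \left(-137\right) = 376 + \frac{1}{5 \left(1 + 10\right)} \left(-137\right) = 376 + \frac{1}{5 \cdot 11} \left(-137\right) = 376 + \frac{1}{55} \left(-137\right) = 376 - \frac{137}{55} = \frac{20543}{55}$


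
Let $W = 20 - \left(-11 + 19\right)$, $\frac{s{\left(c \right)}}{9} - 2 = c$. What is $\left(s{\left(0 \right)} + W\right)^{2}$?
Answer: $900$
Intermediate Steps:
$s{\left(c \right)} = 18 + 9 c$
$W = 12$ ($W = 20 - 8 = 12$)
$\left(s{\left(0 \right)} + W\right)^{2} = \left(\left(18 + 9 \cdot 0\right) + 12\right)^{2} = \left(\left(18 + 0\right) + 12\right)^{2} = \left(18 + 12\right)^{2} = 30^{2} = 900$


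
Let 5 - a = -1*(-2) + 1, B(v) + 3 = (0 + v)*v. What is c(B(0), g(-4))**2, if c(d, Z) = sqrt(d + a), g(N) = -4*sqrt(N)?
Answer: -1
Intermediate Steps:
B(v) = -3 + v**2 (B(v) = -3 + (0 + v)*v = -3 + v*v = -3 + v**2)
a = 2 (a = 5 - (-1*(-2) + 1) = 5 - (2 + 1) = 5 - 1*3 = 5 - 3 = 2)
c(d, Z) = sqrt(2 + d) (c(d, Z) = sqrt(d + 2) = sqrt(2 + d))
c(B(0), g(-4))**2 = (sqrt(2 + (-3 + 0**2)))**2 = (sqrt(2 + (-3 + 0)))**2 = (sqrt(2 - 3))**2 = (sqrt(-1))**2 = I**2 = -1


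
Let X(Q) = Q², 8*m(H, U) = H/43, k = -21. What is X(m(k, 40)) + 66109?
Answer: 7823075065/118336 ≈ 66109.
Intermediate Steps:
m(H, U) = H/344 (m(H, U) = (H/43)/8 = H/344)
X(m(k, 40)) + 66109 = ((1/344)*(-21))² + 66109 = (-21/344)² + 66109 = 441/118336 + 66109 = 7823075065/118336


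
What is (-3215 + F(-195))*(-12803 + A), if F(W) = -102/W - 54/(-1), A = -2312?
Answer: 621017913/13 ≈ 4.7771e+7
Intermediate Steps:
F(W) = 54 - 102/W (F(W) = -102/W - 54*(-1) = -102/W + 54 = 54 - 102/W)
(-3215 + F(-195))*(-12803 + A) = (-3215 + (54 - 102/(-195)))*(-12803 - 2312) = (-3215 + (54 - 102*(-1/195)))*(-15115) = (-3215 + (54 + 34/65))*(-15115) = (-3215 + 3544/65)*(-15115) = -205431/65*(-15115) = 621017913/13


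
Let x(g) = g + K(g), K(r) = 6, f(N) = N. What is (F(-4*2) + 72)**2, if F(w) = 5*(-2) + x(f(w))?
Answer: 3600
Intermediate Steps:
x(g) = 6 + g (x(g) = g + 6 = 6 + g)
F(w) = -4 + w (F(w) = 5*(-2) + (6 + w) = -10 + (6 + w) = -4 + w)
(F(-4*2) + 72)**2 = ((-4 - 4*2) + 72)**2 = ((-4 - 8) + 72)**2 = (-12 + 72)**2 = 60**2 = 3600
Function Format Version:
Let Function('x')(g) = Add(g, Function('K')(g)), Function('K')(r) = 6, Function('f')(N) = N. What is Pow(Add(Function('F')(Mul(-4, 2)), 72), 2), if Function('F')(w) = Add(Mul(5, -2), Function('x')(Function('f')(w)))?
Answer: 3600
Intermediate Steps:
Function('x')(g) = Add(6, g) (Function('x')(g) = Add(g, 6) = Add(6, g))
Function('F')(w) = Add(-4, w) (Function('F')(w) = Add(Mul(5, -2), Add(6, w)) = Add(-10, Add(6, w)) = Add(-4, w))
Pow(Add(Function('F')(Mul(-4, 2)), 72), 2) = Pow(Add(Add(-4, Mul(-4, 2)), 72), 2) = Pow(Add(Add(-4, -8), 72), 2) = Pow(Add(-12, 72), 2) = Pow(60, 2) = 3600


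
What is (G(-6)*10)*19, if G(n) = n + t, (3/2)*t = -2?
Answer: -4180/3 ≈ -1393.3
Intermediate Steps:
t = -4/3 (t = (2/3)*(-2) = -4/3 ≈ -1.3333)
G(n) = -4/3 + n (G(n) = n - 4/3 = -4/3 + n)
(G(-6)*10)*19 = ((-4/3 - 6)*10)*19 = -22/3*10*19 = -220/3*19 = -4180/3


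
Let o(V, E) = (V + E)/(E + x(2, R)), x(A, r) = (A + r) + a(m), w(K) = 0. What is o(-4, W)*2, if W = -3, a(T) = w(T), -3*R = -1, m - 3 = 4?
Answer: 21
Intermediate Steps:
m = 7 (m = 3 + 4 = 7)
R = 1/3 (R = -1/3*(-1) = 1/3 ≈ 0.33333)
a(T) = 0
x(A, r) = A + r (x(A, r) = (A + r) + 0 = A + r)
o(V, E) = (E + V)/(7/3 + E) (o(V, E) = (V + E)/(E + (2 + 1/3)) = (E + V)/(E + 7/3) = (E + V)/(7/3 + E))
o(-4, W)*2 = (3*(-3 - 4)/(7 + 3*(-3)))*2 = (3*(-7)/(7 - 9))*2 = (3*(-7)/(-2))*2 = (3*(-1/2)*(-7))*2 = (21/2)*2 = 21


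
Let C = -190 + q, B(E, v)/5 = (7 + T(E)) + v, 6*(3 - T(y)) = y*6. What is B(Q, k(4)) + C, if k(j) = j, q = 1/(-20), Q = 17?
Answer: -4101/20 ≈ -205.05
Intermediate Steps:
T(y) = 3 - y (T(y) = 3 - y*6/6 = 3 - y)
q = -1/20 ≈ -0.050000
B(E, v) = 50 - 5*E + 5*v (B(E, v) = 5*((7 + (3 - E)) + v) = 5*((10 - E) + v) = 5*(10 + v - E) = 50 - 5*E + 5*v)
C = -3801/20 (C = -190 - 1/20 = -3801/20 ≈ -190.05)
B(Q, k(4)) + C = (50 - 5*17 + 5*4) - 3801/20 = (50 - 85 + 20) - 3801/20 = -15 - 3801/20 = -4101/20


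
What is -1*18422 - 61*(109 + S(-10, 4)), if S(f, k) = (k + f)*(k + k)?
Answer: -22143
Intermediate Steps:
S(f, k) = 2*k*(f + k) (S(f, k) = (f + k)*(2*k) = 2*k*(f + k))
-1*18422 - 61*(109 + S(-10, 4)) = -1*18422 - 61*(109 + 2*4*(-10 + 4)) = -18422 - 61*(109 + 2*4*(-6)) = -18422 - 61*(109 - 48) = -18422 - 61*61 = -18422 - 1*3721 = -18422 - 3721 = -22143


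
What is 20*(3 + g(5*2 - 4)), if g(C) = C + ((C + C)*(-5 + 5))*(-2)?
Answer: 180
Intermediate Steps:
g(C) = C (g(C) = C + ((2*C)*0)*(-2) = C + 0*(-2) = C + 0 = C)
20*(3 + g(5*2 - 4)) = 20*(3 + (5*2 - 4)) = 20*(3 + (10 - 4)) = 20*(3 + 6) = 20*9 = 180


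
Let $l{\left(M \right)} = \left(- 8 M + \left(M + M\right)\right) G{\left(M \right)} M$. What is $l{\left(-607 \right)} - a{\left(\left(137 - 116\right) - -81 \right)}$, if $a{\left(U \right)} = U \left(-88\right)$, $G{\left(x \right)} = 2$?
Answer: $-4412412$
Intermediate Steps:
$l{\left(M \right)} = - 12 M^{2}$ ($l{\left(M \right)} = \left(- 8 M + \left(M + M\right)\right) 2 M = \left(- 8 M + 2 M\right) 2 M = - 6 M 2 M = - 12 M M = - 12 M^{2}$)
$a{\left(U \right)} = - 88 U$
$l{\left(-607 \right)} - a{\left(\left(137 - 116\right) - -81 \right)} = - 12 \left(-607\right)^{2} - - 88 \left(\left(137 - 116\right) - -81\right) = \left(-12\right) 368449 - - 88 \left(21 + 81\right) = -4421388 - \left(-88\right) 102 = -4421388 - -8976 = -4421388 + 8976 = -4412412$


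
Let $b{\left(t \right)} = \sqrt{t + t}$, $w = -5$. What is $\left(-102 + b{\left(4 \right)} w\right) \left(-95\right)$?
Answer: $9690 + 950 \sqrt{2} \approx 11034.0$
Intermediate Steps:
$b{\left(t \right)} = \sqrt{2} \sqrt{t}$ ($b{\left(t \right)} = \sqrt{2 t} = \sqrt{2} \sqrt{t}$)
$\left(-102 + b{\left(4 \right)} w\right) \left(-95\right) = \left(-102 + \sqrt{2} \sqrt{4} \left(-5\right)\right) \left(-95\right) = \left(-102 + \sqrt{2} \cdot 2 \left(-5\right)\right) \left(-95\right) = \left(-102 + 2 \sqrt{2} \left(-5\right)\right) \left(-95\right) = \left(-102 - 10 \sqrt{2}\right) \left(-95\right) = 9690 + 950 \sqrt{2}$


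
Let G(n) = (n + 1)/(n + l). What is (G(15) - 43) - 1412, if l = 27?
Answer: -30547/21 ≈ -1454.6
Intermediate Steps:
G(n) = (1 + n)/(27 + n) (G(n) = (n + 1)/(n + 27) = (1 + n)/(27 + n))
(G(15) - 43) - 1412 = ((1 + 15)/(27 + 15) - 43) - 1412 = (16/42 - 43) - 1412 = ((1/42)*16 - 43) - 1412 = (8/21 - 43) - 1412 = -895/21 - 1412 = -30547/21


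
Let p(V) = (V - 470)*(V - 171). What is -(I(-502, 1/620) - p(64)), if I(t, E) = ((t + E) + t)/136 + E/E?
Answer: 3663567599/84320 ≈ 43448.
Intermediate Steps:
p(V) = (-470 + V)*(-171 + V)
I(t, E) = 1 + t/68 + E/136 (I(t, E) = ((E + t) + t)*(1/136) + 1 = (E + 2*t)*(1/136) + 1 = (t/68 + E/136) + 1 = 1 + t/68 + E/136)
-(I(-502, 1/620) - p(64)) = -((1 + (1/68)*(-502) + (1/136)/620) - (80370 + 64² - 641*64)) = -((1 - 251/34 + (1/136)*(1/620)) - (80370 + 4096 - 41024)) = -((1 - 251/34 + 1/84320) - 1*43442) = -(-538159/84320 - 43442) = -1*(-3663567599/84320) = 3663567599/84320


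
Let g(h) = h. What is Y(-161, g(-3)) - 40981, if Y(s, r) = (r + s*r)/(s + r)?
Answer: -1680341/41 ≈ -40984.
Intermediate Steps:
Y(s, r) = (r + r*s)/(r + s)
Y(-161, g(-3)) - 40981 = -3*(1 - 161)/(-3 - 161) - 40981 = -3*(-160)/(-164) - 40981 = -3*(-1/164)*(-160) - 40981 = -120/41 - 40981 = -1680341/41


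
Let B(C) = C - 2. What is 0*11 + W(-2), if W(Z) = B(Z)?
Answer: -4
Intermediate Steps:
B(C) = -2 + C
W(Z) = -2 + Z
0*11 + W(-2) = 0*11 + (-2 - 2) = 0 - 4 = -4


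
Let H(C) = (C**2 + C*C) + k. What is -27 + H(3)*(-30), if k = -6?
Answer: -387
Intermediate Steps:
H(C) = -6 + 2*C**2 (H(C) = (C**2 + C*C) - 6 = (C**2 + C**2) - 6 = 2*C**2 - 6 = -6 + 2*C**2)
-27 + H(3)*(-30) = -27 + (-6 + 2*3**2)*(-30) = -27 + (-6 + 2*9)*(-30) = -27 + (-6 + 18)*(-30) = -27 + 12*(-30) = -27 - 360 = -387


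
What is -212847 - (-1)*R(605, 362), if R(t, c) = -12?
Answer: -212859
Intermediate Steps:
-212847 - (-1)*R(605, 362) = -212847 - (-1)*(-12) = -212847 - 1*12 = -212847 - 12 = -212859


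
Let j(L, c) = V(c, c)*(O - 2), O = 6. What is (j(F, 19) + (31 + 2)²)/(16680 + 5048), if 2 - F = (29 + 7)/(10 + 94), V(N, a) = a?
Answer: 1165/21728 ≈ 0.053617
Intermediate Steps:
F = 43/26 (F = 2 - (29 + 7)/(10 + 94) = 2 - 36/104 = 2 - 1*9/26 = 2 - 9/26 = 43/26 ≈ 1.6538)
j(L, c) = 4*c (j(L, c) = c*(6 - 2) = c*4 = 4*c)
(j(F, 19) + (31 + 2)²)/(16680 + 5048) = (4*19 + (31 + 2)²)/(16680 + 5048) = (76 + 33²)/21728 = (76 + 1089)*(1/21728) = 1165*(1/21728) = 1165/21728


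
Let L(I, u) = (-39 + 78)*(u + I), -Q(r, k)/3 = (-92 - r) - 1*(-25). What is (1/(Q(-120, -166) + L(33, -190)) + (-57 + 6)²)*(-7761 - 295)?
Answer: -65815429468/3141 ≈ -2.0954e+7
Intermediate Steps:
Q(r, k) = 201 + 3*r (Q(r, k) = -3*((-92 - r) - 1*(-25)) = -3*((-92 - r) + 25) = -3*(-67 - r) = 201 + 3*r)
L(I, u) = 39*I + 39*u (L(I, u) = 39*(I + u) = 39*I + 39*u)
(1/(Q(-120, -166) + L(33, -190)) + (-57 + 6)²)*(-7761 - 295) = (1/((201 + 3*(-120)) + (39*33 + 39*(-190))) + (-57 + 6)²)*(-7761 - 295) = (1/((201 - 360) + (1287 - 7410)) + (-51)²)*(-8056) = (1/(-159 - 6123) + 2601)*(-8056) = (1/(-6282) + 2601)*(-8056) = (-1/6282 + 2601)*(-8056) = (16339481/6282)*(-8056) = -65815429468/3141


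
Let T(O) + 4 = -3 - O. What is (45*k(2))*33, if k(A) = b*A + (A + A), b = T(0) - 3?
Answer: -23760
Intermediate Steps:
T(O) = -7 - O (T(O) = -4 + (-3 - O) = -7 - O)
b = -10 (b = (-7 - 1*0) - 3 = (-7 + 0) - 3 = -7 - 3 = -10)
k(A) = -8*A (k(A) = -10*A + (A + A) = -10*A + 2*A = -8*A)
(45*k(2))*33 = (45*(-8*2))*33 = (45*(-16))*33 = -720*33 = -23760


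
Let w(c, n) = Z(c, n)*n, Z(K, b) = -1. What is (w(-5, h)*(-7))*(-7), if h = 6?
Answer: -294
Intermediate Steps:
w(c, n) = -n
(w(-5, h)*(-7))*(-7) = (-1*6*(-7))*(-7) = -6*(-7)*(-7) = 42*(-7) = -294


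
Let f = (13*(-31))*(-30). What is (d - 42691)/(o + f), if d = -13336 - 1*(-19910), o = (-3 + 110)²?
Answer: -36117/23539 ≈ -1.5343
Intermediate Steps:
f = 12090 (f = -403*(-30) = 12090)
o = 11449 (o = 107² = 11449)
d = 6574 (d = -13336 + 19910 = 6574)
(d - 42691)/(o + f) = (6574 - 42691)/(11449 + 12090) = -36117/23539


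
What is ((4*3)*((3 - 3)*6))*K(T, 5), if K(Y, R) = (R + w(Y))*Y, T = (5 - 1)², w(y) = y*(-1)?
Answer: 0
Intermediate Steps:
w(y) = -y
T = 16 (T = 4² = 16)
K(Y, R) = Y*(R - Y) (K(Y, R) = (R - Y)*Y = Y*(R - Y))
((4*3)*((3 - 3)*6))*K(T, 5) = ((4*3)*((3 - 3)*6))*(16*(5 - 1*16)) = (12*(0*6))*(16*(5 - 16)) = (12*0)*(16*(-11)) = 0*(-176) = 0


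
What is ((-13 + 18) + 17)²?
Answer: 484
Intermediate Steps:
((-13 + 18) + 17)² = (5 + 17)² = 22² = 484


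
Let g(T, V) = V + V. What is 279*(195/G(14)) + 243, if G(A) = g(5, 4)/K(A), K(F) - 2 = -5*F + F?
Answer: -1467963/4 ≈ -3.6699e+5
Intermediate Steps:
g(T, V) = 2*V
K(F) = 2 - 4*F (K(F) = 2 + (-5*F + F) = 2 - 4*F)
G(A) = 8/(2 - 4*A) (G(A) = (2*4)/(2 - 4*A) = 8/(2 - 4*A))
279*(195/G(14)) + 243 = 279*(195/((-4/(-1 + 2*14)))) + 243 = 279*(195/((-4/(-1 + 28)))) + 243 = 279*(195/((-4/27))) + 243 = 279*(195/((-4*1/27))) + 243 = 279*(195/(-4/27)) + 243 = 279*(195*(-27/4)) + 243 = 279*(-5265/4) + 243 = -1468935/4 + 243 = -1467963/4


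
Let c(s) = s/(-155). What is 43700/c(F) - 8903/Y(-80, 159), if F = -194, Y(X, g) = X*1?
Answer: 271803591/7760 ≈ 35026.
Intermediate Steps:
Y(X, g) = X
c(s) = -s/155 (c(s) = s*(-1/155) = -s/155)
43700/c(F) - 8903/Y(-80, 159) = 43700/((-1/155*(-194))) - 8903/(-80) = 43700/(194/155) - 8903*(-1/80) = 43700*(155/194) + 8903/80 = 3386750/97 + 8903/80 = 271803591/7760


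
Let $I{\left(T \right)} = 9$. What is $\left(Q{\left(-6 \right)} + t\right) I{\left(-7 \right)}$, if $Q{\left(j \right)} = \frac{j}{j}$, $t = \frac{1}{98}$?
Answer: $\frac{891}{98} \approx 9.0918$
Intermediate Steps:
$t = \frac{1}{98} \approx 0.010204$
$Q{\left(j \right)} = 1$
$\left(Q{\left(-6 \right)} + t\right) I{\left(-7 \right)} = \left(1 + \frac{1}{98}\right) 9 = \frac{99}{98} \cdot 9 = \frac{891}{98}$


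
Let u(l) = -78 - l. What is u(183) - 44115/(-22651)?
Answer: -5867796/22651 ≈ -259.05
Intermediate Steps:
u(183) - 44115/(-22651) = (-78 - 1*183) - 44115/(-22651) = (-78 - 183) - 44115*(-1/22651) = -261 + 44115/22651 = -5867796/22651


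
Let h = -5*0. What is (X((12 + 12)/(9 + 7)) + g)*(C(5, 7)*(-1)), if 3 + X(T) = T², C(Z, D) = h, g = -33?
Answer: 0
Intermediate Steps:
h = 0
C(Z, D) = 0
X(T) = -3 + T²
(X((12 + 12)/(9 + 7)) + g)*(C(5, 7)*(-1)) = ((-3 + ((12 + 12)/(9 + 7))²) - 33)*(0*(-1)) = ((-3 + (24/16)²) - 33)*0 = ((-3 + (24*(1/16))²) - 33)*0 = ((-3 + (3/2)²) - 33)*0 = ((-3 + 9/4) - 33)*0 = (-¾ - 33)*0 = -135/4*0 = 0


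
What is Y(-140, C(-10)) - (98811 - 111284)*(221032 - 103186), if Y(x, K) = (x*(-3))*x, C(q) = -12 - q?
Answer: 1469834358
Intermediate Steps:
Y(x, K) = -3*x**2 (Y(x, K) = (-3*x)*x = -3*x**2)
Y(-140, C(-10)) - (98811 - 111284)*(221032 - 103186) = -3*(-140)**2 - (98811 - 111284)*(221032 - 103186) = -3*19600 - (-12473)*117846 = -58800 - 1*(-1469893158) = -58800 + 1469893158 = 1469834358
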